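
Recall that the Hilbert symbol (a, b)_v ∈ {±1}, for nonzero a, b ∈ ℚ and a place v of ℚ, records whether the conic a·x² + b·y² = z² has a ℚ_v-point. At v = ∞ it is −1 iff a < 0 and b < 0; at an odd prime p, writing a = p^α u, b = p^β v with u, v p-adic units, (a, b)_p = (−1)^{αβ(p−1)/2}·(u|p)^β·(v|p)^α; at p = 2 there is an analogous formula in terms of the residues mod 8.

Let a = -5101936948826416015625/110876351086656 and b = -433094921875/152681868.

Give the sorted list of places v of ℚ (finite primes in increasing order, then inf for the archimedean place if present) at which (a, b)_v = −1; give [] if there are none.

(a, b) ≡ (-17, -561) mod (ℚ^×)²; places V = {2, 3, 5, 7, 11, 17, 29, 41, ∞}.
(a,b)_5: α=12, u≡2; β=8, v≡4 (mod 5); (2|5)=-1, (4|5)=+1; sign (−1)^0·-1^8·+1^12 = +1.
(a,b)_7: α=4, u≡1; β=2, v≡3 (mod 7); (1|7)=+1, (3|7)=-1; sign (−1)^0·+1^2·-1^4 = +1.
(a,b)_∞: sgn(-17)=−, sgn(-561)=−, so -1.
(a,b)_3: α=-6, u≡1; β=-3, v≡2 (mod 3); (1|3)=+1, (2|3)=-1; sign (−1)^0·+1^-3·-1^-6 = +1.
(a,b)_11: α=6, u≡3; β=3, v≡5 (mod 11); (3|11)=+1, (5|11)=+1; sign (−1)^0·+1^3·+1^6 = +1.
(a,b)_29: α=-2, u≡15; β=-2, v≡15 (mod 29); (15|29)=-1, (15|29)=-1; sign (−1)^0·-1^-2·-1^-2 = +1.
(a,b)_41: α=-4, u≡26; β=-2, v≡27 (mod 41); (26|41)=-1, (27|41)=-1; sign (−1)^0·-1^-2·-1^-4 = +1.
(a,b)_17: α=3, u≡8; β=1, v≡4 (mod 17); (8|17)=+1, (4|17)=+1; sign (−1)^0·+1^1·+1^3 = +1.
(a,b)_2: α=-6, β=-2; u≡7, v≡7 (mod 8); ε(u)ε(v)=1·1, αω(v)=-6·0, βω(u)=-2·0; sum ≡ 1  ⇒  -1.
(-17, -561 / ℚ) ramifies at {2, ∞}: a division algebra.

[2, inf]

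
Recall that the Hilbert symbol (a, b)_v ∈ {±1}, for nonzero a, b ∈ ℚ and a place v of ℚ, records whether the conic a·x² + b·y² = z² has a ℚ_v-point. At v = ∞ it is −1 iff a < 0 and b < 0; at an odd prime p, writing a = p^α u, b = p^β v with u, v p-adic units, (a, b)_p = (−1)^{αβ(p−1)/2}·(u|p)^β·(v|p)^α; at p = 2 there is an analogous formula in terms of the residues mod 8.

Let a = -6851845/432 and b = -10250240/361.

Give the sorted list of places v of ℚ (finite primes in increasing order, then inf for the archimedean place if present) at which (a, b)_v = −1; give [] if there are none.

Mod squares: a ≡ -15015, b ≡ -10010. Check v ∈ {∞, 2, 3, 5, 7, 11, 13, 19, 37}.
v=5: a=5^1·(≡3), b=5^1·(≡2) mod 5; (3|5)=-1, (2|5)=-1; (−1)^{1·1·2}·(-1)^1·(-1)^1 = +1.
v=37: a=37^2·(≡7), b=37^0·(≡35) mod 37; (7|37)=+1, (35|37)=-1; (−1)^{2·0·18}·(+1)^0·(-1)^2 = +1.
v=3: a=3^-3·(≡2), b=3^0·(≡1) mod 3; (2|3)=-1, (1|3)=+1; (−1)^{-3·0·1}·(-1)^0·(+1)^-3 = +1.
v=19: a=19^0·(≡13), b=19^-2·(≡13) mod 19; (13|19)=-1, (13|19)=-1; (−1)^{0·-2·9}·(-1)^-2·(-1)^0 = +1.
v=∞: -15015 < 0 and -10010 < 0  ⇒  (a,b)_∞ = -1.
v=2: v_2(a)=-4, v_2(b)=11; units ≡ 1, 3 (mod 8); ε·ε+αω+βω = 0·1+-4·1+11·0 ≡ 0  ⇒  (a,b)_2 = +1.
v=13: a=13^1·(≡11), b=13^1·(≡10) mod 13; (11|13)=-1, (10|13)=+1; (−1)^{1·1·6}·(-1)^1·(+1)^1 = -1.
v=11: a=11^1·(≡8), b=11^1·(≡4) mod 11; (8|11)=-1, (4|11)=+1; (−1)^{1·1·5}·(-1)^1·(+1)^1 = +1.
v=7: a=7^1·(≡2), b=7^1·(≡6) mod 7; (2|7)=+1, (6|7)=-1; (−1)^{1·1·3}·(+1)^1·(-1)^1 = +1.
Ram(-15015, -10010) = {13, ∞}; no ℚ_13-point on the conic.

[13, inf]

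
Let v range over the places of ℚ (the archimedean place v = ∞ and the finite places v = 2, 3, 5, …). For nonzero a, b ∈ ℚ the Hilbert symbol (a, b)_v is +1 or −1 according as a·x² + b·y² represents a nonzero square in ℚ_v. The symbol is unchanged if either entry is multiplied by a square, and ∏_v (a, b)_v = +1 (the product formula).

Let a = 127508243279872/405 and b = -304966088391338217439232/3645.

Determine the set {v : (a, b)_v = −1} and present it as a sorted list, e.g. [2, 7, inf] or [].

(a, b) ≡ (224315, -85) mod (ℚ^×)²; places V = {2, 3, 5, 7, 13, 17, 29, ∞}.
(a,b)_7: α=5, u≡6; β=8, v≡6 (mod 7); (6|7)=-1, (6|7)=-1; sign (−1)^0·-1^8·-1^5 = -1.
(a,b)_5: α=-1, u≡2; β=-1, v≡2 (mod 5); (2|5)=-1, (2|5)=-1; sign (−1)^0·-1^-1·-1^-1 = +1.
(a,b)_17: α=3, u≡11; β=5, v≡10 (mod 17); (11|17)=-1, (10|17)=-1; sign (−1)^0·-1^5·-1^3 = +1.
(a,b)_13: α=1, u≡3; β=2, v≡2 (mod 13); (3|13)=+1, (2|13)=-1; sign (−1)^0·+1^2·-1^1 = -1.
(a,b)_∞: sgn(224315)=+, sgn(-85)=−, so +1.
(a,b)_29: α=1, u≡15; β=2, v≡17 (mod 29); (15|29)=-1, (17|29)=-1; sign (−1)^0·-1^2·-1^1 = -1.
(a,b)_2: α=12, β=18; u≡3, v≡3 (mod 8); ε(u)ε(v)=1·1, αω(v)=12·1, βω(u)=18·1; sum ≡ 1  ⇒  -1.
(a,b)_3: α=-4, u≡2; β=-6, v≡2 (mod 3); (2|3)=-1, (2|3)=-1; sign (−1)^0·-1^-6·-1^-4 = +1.
Ram(224315, -85) = {2, 7, 13, 29}; no ℚ_2-point on the conic.

[2, 7, 13, 29]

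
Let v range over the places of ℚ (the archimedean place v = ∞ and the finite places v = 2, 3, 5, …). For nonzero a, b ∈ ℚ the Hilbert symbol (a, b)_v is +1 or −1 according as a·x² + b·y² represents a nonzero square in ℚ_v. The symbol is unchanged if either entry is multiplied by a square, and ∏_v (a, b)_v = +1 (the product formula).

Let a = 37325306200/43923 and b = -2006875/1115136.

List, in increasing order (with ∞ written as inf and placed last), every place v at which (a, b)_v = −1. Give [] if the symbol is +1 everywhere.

[2, 3]

Mod squares: a ≡ 18354, b ≡ -19. Check v ∈ {∞, 2, 3, 5, 7, 11, 13, 19, 23}.
v=5: a=5^2·(≡1), b=5^4·(≡4) mod 5; (1|5)=+1, (4|5)=+1; (−1)^{2·4·2}·(+1)^4·(+1)^2 = +1.
v=13: a=13^2·(≡2), b=13^2·(≡8) mod 13; (2|13)=-1, (8|13)=-1; (−1)^{2·2·6}·(-1)^2·(-1)^2 = +1.
v=2: v_2(a)=3, v_2(b)=-10; units ≡ 1, 5 (mod 8); ε·ε+αω+βω = 0·0+3·1+-10·0 ≡ 1  ⇒  (a,b)_2 = -1.
v=19: a=19^3·(≡17), b=19^1·(≡13) mod 19; (17|19)=+1, (13|19)=-1; (−1)^{3·1·9}·(+1)^1·(-1)^3 = +1.
v=7: a=7^1·(≡4), b=7^0·(≡4) mod 7; (4|7)=+1, (4|7)=+1; (−1)^{1·0·3}·(+1)^0·(+1)^1 = +1.
v=∞: 18354 > 0 and -19 < 0  ⇒  (a,b)_∞ = +1.
v=11: a=11^-4·(≡2), b=11^-2·(≡1) mod 11; (2|11)=-1, (1|11)=+1; (−1)^{-4·-2·5}·(-1)^-2·(+1)^-4 = +1.
v=3: a=3^-1·(≡1), b=3^-2·(≡2) mod 3; (1|3)=+1, (2|3)=-1; (−1)^{-1·-2·1}·(+1)^-2·(-1)^-1 = -1.
v=23: a=23^1·(≡4), b=23^0·(≡9) mod 23; (4|23)=+1, (9|23)=+1; (−1)^{1·0·11}·(+1)^0·(+1)^1 = +1.
(18354, -19 / ℚ) ramifies at {2, 3}: a division algebra.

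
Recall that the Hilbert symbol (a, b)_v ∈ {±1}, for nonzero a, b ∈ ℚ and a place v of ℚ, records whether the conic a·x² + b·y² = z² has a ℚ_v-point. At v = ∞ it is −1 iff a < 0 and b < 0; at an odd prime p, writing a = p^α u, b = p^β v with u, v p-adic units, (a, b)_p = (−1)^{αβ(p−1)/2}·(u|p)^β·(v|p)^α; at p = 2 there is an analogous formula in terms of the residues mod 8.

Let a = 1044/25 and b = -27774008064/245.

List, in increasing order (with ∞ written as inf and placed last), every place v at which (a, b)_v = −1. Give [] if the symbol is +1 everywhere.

[11, 31]

Mod squares: a ≡ 29, b ≡ -60273455. Check v ∈ {∞, 2, 3, 5, 7, 11, 23, 29, 31, 53}.
v=∞: 29 > 0 and -60273455 < 0  ⇒  (a,b)_∞ = +1.
v=53: a=53^0·(≡46), b=53^1·(≡30) mod 53; (46|53)=+1, (30|53)=-1; (−1)^{0·1·26}·(+1)^1·(-1)^0 = +1.
v=2: v_2(a)=2, v_2(b)=8; units ≡ 5, 1 (mod 8); ε·ε+αω+βω = 0·0+2·0+8·1 ≡ 0  ⇒  (a,b)_2 = +1.
v=29: a=29^1·(≡20), b=29^1·(≡7) mod 29; (20|29)=+1, (7|29)=+1; (−1)^{1·1·14}·(+1)^1·(+1)^1 = +1.
v=7: a=7^0·(≡2), b=7^-2·(≡6) mod 7; (2|7)=+1, (6|7)=-1; (−1)^{0·-2·3}·(+1)^-2·(-1)^0 = +1.
v=5: a=5^-2·(≡4), b=5^-1·(≡4) mod 5; (4|5)=+1, (4|5)=+1; (−1)^{-2·-1·2}·(+1)^-1·(+1)^-2 = +1.
v=11: a=11^0·(≡7), b=11^1·(≡1) mod 11; (7|11)=-1, (1|11)=+1; (−1)^{0·1·5}·(-1)^1·(+1)^0 = -1.
v=31: a=31^0·(≡12), b=31^1·(≡21) mod 31; (12|31)=-1, (21|31)=-1; (−1)^{0·1·15}·(-1)^1·(-1)^0 = -1.
v=23: a=23^0·(≡16), b=23^1·(≡8) mod 23; (16|23)=+1, (8|23)=+1; (−1)^{0·1·11}·(+1)^1·(+1)^0 = +1.
v=3: a=3^2·(≡2), b=3^2·(≡1) mod 3; (2|3)=-1, (1|3)=+1; (−1)^{2·2·1}·(-1)^2·(+1)^2 = +1.
Ram(29, -60273455) = {11, 31}; no ℚ_11-point on the conic.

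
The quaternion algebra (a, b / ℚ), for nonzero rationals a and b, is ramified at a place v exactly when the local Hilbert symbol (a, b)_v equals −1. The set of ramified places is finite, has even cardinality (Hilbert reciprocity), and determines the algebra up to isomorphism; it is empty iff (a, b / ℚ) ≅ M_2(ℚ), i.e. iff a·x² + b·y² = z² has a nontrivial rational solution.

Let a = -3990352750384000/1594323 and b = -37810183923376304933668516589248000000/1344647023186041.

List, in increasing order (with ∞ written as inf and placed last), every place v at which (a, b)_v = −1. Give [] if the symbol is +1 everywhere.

[2, 3, 5, 31, 37, inf]

(a, b) ≡ (-7770, -1147) mod (ℚ^×)²; places V = {2, 3, 5, 7, 11, 13, 23, 31, 37, ∞}.
(a,b)_5: α=3, u≡1; β=6, v≡3 (mod 5); (1|5)=+1, (3|5)=-1; sign (−1)^0·+1^6·-1^3 = -1.
(a,b)_31: α=2, u≡22; β=5, v≡5 (mod 31); (22|31)=-1, (5|31)=+1; sign (−1)^0·-1^5·+1^2 = -1.
(a,b)_7: α=3, u≡3; β=8, v≡1 (mod 7); (3|7)=-1, (1|7)=+1; sign (−1)^0·-1^8·+1^3 = +1.
(a,b)_11: α=2, u≡7; β=4, v≡2 (mod 11); (7|11)=-1, (2|11)=-1; sign (−1)^0·-1^4·-1^2 = +1.
(a,b)_3: α=-13, u≡2; β=-26, v≡2 (mod 3); (2|3)=-1, (2|3)=-1; sign (−1)^0·-1^-26·-1^-13 = -1.
(a,b)_∞: sgn(-7770)=−, sgn(-1147)=−, so -1.
(a,b)_2: α=7, β=12; u≡3, v≡5 (mod 8); ε(u)ε(v)=1·0, αω(v)=7·1, βω(u)=12·1; sum ≡ 1  ⇒  -1.
(a,b)_23: α=0, u≡1; β=-2, v≡18 (mod 23); (1|23)=+1, (18|23)=+1; sign (−1)^0·+1^-2·+1^0 = +1.
(a,b)_13: α=2, u≡1; β=6, v≡10 (mod 13); (1|13)=+1, (10|13)=+1; sign (−1)^0·+1^6·+1^2 = +1.
(a,b)_37: α=1, u≡10; β=3, v≡29 (mod 37); (10|37)=+1, (29|37)=-1; sign (−1)^0·+1^3·-1^1 = -1.
Ram(-7770, -1147) = {2, 3, 5, 31, 37, ∞}; no ℚ_2-point on the conic.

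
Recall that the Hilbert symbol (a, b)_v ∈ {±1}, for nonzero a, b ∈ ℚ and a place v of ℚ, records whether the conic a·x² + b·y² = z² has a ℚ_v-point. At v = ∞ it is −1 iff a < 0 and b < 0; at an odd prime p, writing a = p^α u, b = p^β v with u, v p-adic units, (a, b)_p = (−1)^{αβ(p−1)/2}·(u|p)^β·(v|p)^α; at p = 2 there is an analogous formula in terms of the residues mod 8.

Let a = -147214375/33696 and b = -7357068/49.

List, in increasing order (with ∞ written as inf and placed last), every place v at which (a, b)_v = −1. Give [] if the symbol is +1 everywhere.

[2, 11, 23, inf]

(a, b) ≡ (-124982, -3) mod (ℚ^×)²; places V = {2, 3, 5, 7, 11, 13, 19, 23, 29, ∞}.
(a,b)_7: α=2, u≡5; β=-2, v≡2 (mod 7); (5|7)=-1, (2|7)=+1; sign (−1)^0·-1^-2·+1^2 = +1.
(a,b)_11: α=1, u≡1; β=0, v≡8 (mod 11); (1|11)=+1, (8|11)=-1; sign (−1)^0·+1^0·-1^1 = -1.
(a,b)_5: α=4, u≡2; β=0, v≡3 (mod 5); (2|5)=-1, (3|5)=-1; sign (−1)^0·-1^0·-1^4 = +1.
(a,b)_29: α=0, u≡11; β=2, v≡15 (mod 29); (11|29)=-1, (15|29)=-1; sign (−1)^0·-1^2·-1^0 = +1.
(a,b)_23: α=1, u≡22; β=0, v≡19 (mod 23); (22|23)=-1, (19|23)=-1; sign (−1)^0·-1^0·-1^1 = -1.
(a,b)_19: α=1, u≡2; β=0, v≡5 (mod 19); (2|19)=-1, (5|19)=+1; sign (−1)^0·-1^0·+1^1 = +1.
(a,b)_13: α=-1, u≡6; β=0, v≡10 (mod 13); (6|13)=-1, (10|13)=+1; sign (−1)^0·-1^0·+1^-1 = +1.
(a,b)_3: α=-4, u≡1; β=7, v≡2 (mod 3); (1|3)=+1, (2|3)=-1; sign (−1)^0·+1^7·-1^-4 = +1.
(a,b)_2: α=-5, β=2; u≡5, v≡5 (mod 8); ε(u)ε(v)=0·0, αω(v)=-5·1, βω(u)=2·1; sum ≡ 1  ⇒  -1.
(a,b)_∞: sgn(-124982)=−, sgn(-3)=−, so -1.
Ram(-124982, -3) = {2, 11, 23, ∞}; no ℚ_2-point on the conic.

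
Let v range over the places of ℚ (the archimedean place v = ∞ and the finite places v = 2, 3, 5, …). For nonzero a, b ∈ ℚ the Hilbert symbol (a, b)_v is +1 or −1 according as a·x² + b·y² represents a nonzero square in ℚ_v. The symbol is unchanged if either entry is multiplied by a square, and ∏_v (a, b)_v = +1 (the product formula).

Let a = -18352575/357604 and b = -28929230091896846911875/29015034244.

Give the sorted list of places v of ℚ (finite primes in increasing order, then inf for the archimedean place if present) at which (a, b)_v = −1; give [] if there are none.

[13, inf]

(a, b) ≡ (-1007, -13091) mod (ℚ^×)²; places V = {2, 3, 5, 7, 13, 19, 23, 53, ∞}.
(a,b)_23: α=-2, u≡5; β=-6, v≡21 (mod 23); (5|23)=-1, (21|23)=-1; sign (−1)^0·-1^-6·-1^-2 = +1.
(a,b)_13: α=-2, u≡11; β=1, v≡6 (mod 13); (11|13)=-1, (6|13)=-1; sign (−1)^0·-1^1·-1^-2 = -1.
(a,b)_5: α=2, u≡3; β=4, v≡4 (mod 5); (3|5)=-1, (4|5)=+1; sign (−1)^0·-1^4·+1^2 = +1.
(a,b)_2: α=-2, β=-2; u≡1, v≡5 (mod 8); ε(u)ε(v)=0·0, αω(v)=-2·1, βω(u)=-2·0; sum ≡ 0  ⇒  +1.
(a,b)_53: α=1, u≡51; β=3, v≡35 (mod 53); (51|53)=-1, (35|53)=-1; sign (−1)^0·-1^3·-1^1 = +1.
(a,b)_∞: sgn(-1007)=−, sgn(-13091)=−, so -1.
(a,b)_7: α=0, u≡2; β=-2, v≡6 (mod 7); (2|7)=+1, (6|7)=-1; sign (−1)^0·+1^-2·-1^0 = +1.
(a,b)_3: α=6, u≡1; β=20, v≡1 (mod 3); (1|3)=+1, (1|3)=+1; sign (−1)^0·+1^20·+1^6 = +1.
(a,b)_19: α=1, u≡7; β=3, v≡8 (mod 19); (7|19)=+1, (8|19)=-1; sign (−1)^1·+1^3·-1^1 = +1.
(-1007, -13091 / ℚ) ramifies at {13, ∞}: a division algebra.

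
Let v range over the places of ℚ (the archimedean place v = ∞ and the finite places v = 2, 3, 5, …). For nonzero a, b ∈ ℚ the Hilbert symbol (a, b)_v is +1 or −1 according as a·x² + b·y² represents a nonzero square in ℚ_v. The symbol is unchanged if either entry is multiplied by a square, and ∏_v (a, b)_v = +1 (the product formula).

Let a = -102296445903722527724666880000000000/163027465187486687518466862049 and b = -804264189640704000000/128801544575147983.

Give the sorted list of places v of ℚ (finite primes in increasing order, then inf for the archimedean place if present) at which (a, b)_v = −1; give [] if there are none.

[7, 13, 19, inf]

Mod squares: a ≡ -247, b ≡ -7. Check v ∈ {∞, 2, 3, 5, 7, 11, 13, 19, 23, 29, 31, 43}.
v=2: v_2(a)=30, v_2(b)=20; units ≡ 1, 1 (mod 8); ε·ε+αω+βω = 0·0+30·0+20·0 ≡ 0  ⇒  (a,b)_2 = +1.
v=31: a=31^-4·(≡9), b=31^-2·(≡12) mod 31; (9|31)=+1, (12|31)=-1; (−1)^{-4·-2·15}·(+1)^-2·(-1)^-4 = +1.
v=19: a=19^3·(≡4), b=19^2·(≡18) mod 19; (4|19)=+1, (18|19)=-1; (−1)^{3·2·9}·(+1)^2·(-1)^3 = -1.
v=5: a=5^10·(≡2), b=5^6·(≡3) mod 5; (2|5)=-1, (3|5)=-1; (−1)^{10·6·2}·(-1)^6·(-1)^10 = +1.
v=29: a=29^-6·(≡12), b=29^-4·(≡22) mod 29; (12|29)=-1, (22|29)=+1; (−1)^{-6·-4·14}·(-1)^-4·(+1)^-6 = +1.
v=43: a=43^-4·(≡1), b=43^-2·(≡14) mod 43; (1|43)=+1, (14|43)=+1; (−1)^{-4·-2·21}·(+1)^-2·(+1)^-4 = +1.
v=23: a=23^4·(≡1), b=23^2·(≡4) mod 23; (1|23)=+1, (4|23)=+1; (−1)^{4·2·11}·(+1)^2·(+1)^4 = +1.
v=11: a=11^-6·(≡8), b=11^-4·(≡3) mod 11; (8|11)=-1, (3|11)=+1; (−1)^{-6·-4·5}·(-1)^-4·(+1)^-6 = +1.
v=7: a=7^-2·(≡3), b=7^-1·(≡5) mod 7; (3|7)=-1, (5|7)=-1; (−1)^{-2·-1·3}·(-1)^-1·(-1)^-2 = -1.
v=13: a=13^7·(≡6), b=13^4·(≡6) mod 13; (6|13)=-1, (6|13)=-1; (−1)^{7·4·6}·(-1)^4·(-1)^7 = -1.
v=∞: -247 < 0 and -7 < 0  ⇒  (a,b)_∞ = -1.
v=3: a=3^4·(≡2), b=3^2·(≡2) mod 3; (2|3)=-1, (2|3)=-1; (−1)^{4·2·1}·(-1)^2·(-1)^4 = +1.
|Ram(-247, -7)| = 4, even; anisotropic at {7, 13, 19, ∞}.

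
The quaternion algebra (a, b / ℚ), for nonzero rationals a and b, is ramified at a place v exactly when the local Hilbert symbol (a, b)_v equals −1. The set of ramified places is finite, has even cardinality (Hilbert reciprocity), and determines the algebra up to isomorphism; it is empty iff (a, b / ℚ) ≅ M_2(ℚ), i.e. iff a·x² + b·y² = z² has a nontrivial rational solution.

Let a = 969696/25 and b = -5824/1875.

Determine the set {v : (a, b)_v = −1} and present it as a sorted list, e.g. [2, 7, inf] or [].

[2, 3, 7, 37]

Mod squares: a ≡ 6734, b ≡ -273. Check v ∈ {∞, 2, 3, 5, 7, 13, 37}.
v=∞: 6734 > 0 and -273 < 0  ⇒  (a,b)_∞ = +1.
v=13: a=13^1·(≡2), b=13^1·(≡11) mod 13; (2|13)=-1, (11|13)=-1; (−1)^{1·1·6}·(-1)^1·(-1)^1 = +1.
v=37: a=37^1·(≡36), b=37^0·(≡29) mod 37; (36|37)=+1, (29|37)=-1; (−1)^{1·0·18}·(+1)^0·(-1)^1 = -1.
v=7: a=7^1·(≡3), b=7^1·(≡6) mod 7; (3|7)=-1, (6|7)=-1; (−1)^{1·1·3}·(-1)^1·(-1)^1 = -1.
v=2: v_2(a)=5, v_2(b)=6; units ≡ 7, 7 (mod 8); ε·ε+αω+βω = 1·1+5·0+6·0 ≡ 1  ⇒  (a,b)_2 = -1.
v=3: a=3^2·(≡2), b=3^-1·(≡2) mod 3; (2|3)=-1, (2|3)=-1; (−1)^{2·-1·1}·(-1)^-1·(-1)^2 = -1.
v=5: a=5^-2·(≡1), b=5^-4·(≡2) mod 5; (1|5)=+1, (2|5)=-1; (−1)^{-2·-4·2}·(+1)^-4·(-1)^-2 = +1.
(6734, -273 / ℚ) ramifies at {2, 3, 7, 37}: a division algebra.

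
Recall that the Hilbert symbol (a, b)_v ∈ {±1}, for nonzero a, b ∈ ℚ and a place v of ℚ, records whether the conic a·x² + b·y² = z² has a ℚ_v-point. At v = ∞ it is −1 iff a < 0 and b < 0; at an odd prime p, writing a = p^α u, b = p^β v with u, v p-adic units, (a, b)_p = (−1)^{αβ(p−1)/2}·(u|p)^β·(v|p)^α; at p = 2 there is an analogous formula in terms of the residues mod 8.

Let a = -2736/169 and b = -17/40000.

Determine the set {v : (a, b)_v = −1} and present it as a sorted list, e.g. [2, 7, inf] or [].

[19, inf]

Mod squares: a ≡ -19, b ≡ -17. Check v ∈ {∞, 2, 3, 5, 13, 17, 19}.
v=19: a=19^1·(≡15), b=19^0·(≡8) mod 19; (15|19)=-1, (8|19)=-1; (−1)^{1·0·9}·(-1)^0·(-1)^1 = -1.
v=2: v_2(a)=4, v_2(b)=-6; units ≡ 5, 7 (mod 8); ε·ε+αω+βω = 0·1+4·0+-6·1 ≡ 0  ⇒  (a,b)_2 = +1.
v=5: a=5^0·(≡1), b=5^-4·(≡2) mod 5; (1|5)=+1, (2|5)=-1; (−1)^{0·-4·2}·(+1)^-4·(-1)^0 = +1.
v=3: a=3^2·(≡2), b=3^0·(≡1) mod 3; (2|3)=-1, (1|3)=+1; (−1)^{2·0·1}·(-1)^0·(+1)^2 = +1.
v=∞: -19 < 0 and -17 < 0  ⇒  (a,b)_∞ = -1.
v=13: a=13^-2·(≡7), b=13^0·(≡4) mod 13; (7|13)=-1, (4|13)=+1; (−1)^{-2·0·6}·(-1)^0·(+1)^-2 = +1.
v=17: a=17^0·(≡16), b=17^1·(≡1) mod 17; (16|17)=+1, (1|17)=+1; (−1)^{0·1·8}·(+1)^1·(+1)^0 = +1.
(-19, -17 / ℚ) ramifies at {19, ∞}: a division algebra.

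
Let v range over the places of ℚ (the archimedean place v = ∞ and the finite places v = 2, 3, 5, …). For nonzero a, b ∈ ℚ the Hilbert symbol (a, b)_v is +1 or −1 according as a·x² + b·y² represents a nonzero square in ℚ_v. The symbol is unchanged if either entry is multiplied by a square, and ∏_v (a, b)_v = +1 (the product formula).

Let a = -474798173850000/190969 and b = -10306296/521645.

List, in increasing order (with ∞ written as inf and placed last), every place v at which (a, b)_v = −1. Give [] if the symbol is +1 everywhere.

(a, b) ≡ (-65, -70) mod (ℚ^×)²; places V = {2, 3, 5, 7, 11, 13, 17, 19, 23, ∞}.
(a,b)_13: α=3, u≡2; β=2, v≡11 (mod 13); (2|13)=-1, (11|13)=-1; sign (−1)^0·-1^2·-1^3 = -1.
(a,b)_23: α=-2, u≡18; β=0, v≡10 (mod 23); (18|23)=+1, (10|23)=-1; sign (−1)^0·+1^0·-1^-2 = +1.
(a,b)_∞: sgn(-65)=−, sgn(-70)=−, so -1.
(a,b)_7: α=2, u≡6; β=1, v≡2 (mod 7); (6|7)=-1, (2|7)=+1; sign (−1)^0·-1^1·+1^2 = -1.
(a,b)_11: α=2, u≡3; β=2, v≡10 (mod 11); (3|11)=+1, (10|11)=-1; sign (−1)^0·+1^2·-1^2 = +1.
(a,b)_3: α=6, u≡1; β=2, v≡2 (mod 3); (1|3)=+1, (2|3)=-1; sign (−1)^0·+1^2·-1^6 = +1.
(a,b)_19: α=-2, u≡4; β=-2, v≡7 (mod 19); (4|19)=+1, (7|19)=+1; sign (−1)^0·+1^-2·+1^-2 = +1.
(a,b)_17: α=0, u≡5; β=-2, v≡13 (mod 17); (5|17)=-1, (13|17)=+1; sign (−1)^0·-1^-2·+1^0 = +1.
(a,b)_5: α=5, u≡2; β=-1, v≡1 (mod 5); (2|5)=-1, (1|5)=+1; sign (−1)^0·-1^-1·+1^5 = -1.
(a,b)_2: α=4, β=3; u≡7, v≡5 (mod 8); ε(u)ε(v)=1·0, αω(v)=4·1, βω(u)=3·0; sum ≡ 0  ⇒  +1.
(-65, -70 / ℚ) ramifies at {5, 7, 13, ∞}: a division algebra.

[5, 7, 13, inf]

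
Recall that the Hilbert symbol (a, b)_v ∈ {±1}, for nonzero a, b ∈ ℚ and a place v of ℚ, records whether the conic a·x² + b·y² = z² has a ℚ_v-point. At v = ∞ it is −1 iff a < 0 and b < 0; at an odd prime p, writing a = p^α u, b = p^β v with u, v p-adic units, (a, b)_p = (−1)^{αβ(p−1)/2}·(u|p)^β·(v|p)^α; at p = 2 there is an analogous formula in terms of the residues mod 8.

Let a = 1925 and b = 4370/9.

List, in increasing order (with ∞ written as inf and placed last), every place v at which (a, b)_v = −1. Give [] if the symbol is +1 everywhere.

[2, 5]

(a, b) ≡ (77, 4370) mod (ℚ^×)²; places V = {2, 3, 5, 7, 11, 19, 23, ∞}.
(a,b)_∞: sgn(77)=+, sgn(4370)=+, so +1.
(a,b)_11: α=1, u≡10; β=0, v≡4 (mod 11); (10|11)=-1, (4|11)=+1; sign (−1)^0·-1^0·+1^1 = +1.
(a,b)_2: α=0, β=1; u≡5, v≡1 (mod 8); ε(u)ε(v)=0·0, αω(v)=0·0, βω(u)=1·1; sum ≡ 1  ⇒  -1.
(a,b)_19: α=0, u≡6; β=1, v≡15 (mod 19); (6|19)=+1, (15|19)=-1; sign (−1)^0·+1^1·-1^0 = +1.
(a,b)_3: α=0, u≡2; β=-2, v≡2 (mod 3); (2|3)=-1, (2|3)=-1; sign (−1)^0·-1^-2·-1^0 = +1.
(a,b)_23: α=0, u≡16; β=1, v≡16 (mod 23); (16|23)=+1, (16|23)=+1; sign (−1)^0·+1^1·+1^0 = +1.
(a,b)_5: α=2, u≡2; β=1, v≡1 (mod 5); (2|5)=-1, (1|5)=+1; sign (−1)^0·-1^1·+1^2 = -1.
(a,b)_7: α=1, u≡2; β=0, v≡1 (mod 7); (2|7)=+1, (1|7)=+1; sign (−1)^0·+1^0·+1^1 = +1.
|Ram(77, 4370)| = 2, even; anisotropic at {2, 5}.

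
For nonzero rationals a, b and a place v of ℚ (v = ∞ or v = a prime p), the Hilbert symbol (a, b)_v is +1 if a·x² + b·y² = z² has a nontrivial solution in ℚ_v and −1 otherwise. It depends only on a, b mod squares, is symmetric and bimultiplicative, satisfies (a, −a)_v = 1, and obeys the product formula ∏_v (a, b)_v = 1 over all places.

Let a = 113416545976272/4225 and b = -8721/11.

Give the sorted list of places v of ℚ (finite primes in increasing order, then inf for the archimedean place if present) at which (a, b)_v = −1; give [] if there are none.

[11, 17]

Mod squares: a ≡ 74613, b ≡ -10659. Check v ∈ {∞, 2, 3, 5, 7, 11, 13, 17, 19}.
v=5: a=5^-2·(≡3), b=5^0·(≡4) mod 5; (3|5)=-1, (4|5)=+1; (−1)^{-2·0·2}·(-1)^0·(+1)^-2 = +1.
v=3: a=3^7·(≡1), b=3^3·(≡2) mod 3; (1|3)=+1, (2|3)=-1; (−1)^{7·3·1}·(+1)^3·(-1)^7 = +1.
v=2: v_2(a)=4, v_2(b)=0; units ≡ 5, 5 (mod 8); ε·ε+αω+βω = 0·0+4·1+0·1 ≡ 0  ⇒  (a,b)_2 = +1.
v=11: a=11^1·(≡2), b=11^-1·(≡2) mod 11; (2|11)=-1, (2|11)=-1; (−1)^{1·-1·5}·(-1)^-1·(-1)^1 = -1.
v=17: a=17^1·(≡5), b=17^1·(≡9) mod 17; (5|17)=-1, (9|17)=+1; (−1)^{1·1·8}·(-1)^1·(+1)^1 = -1.
v=7: a=7^1·(≡5), b=7^0·(≡2) mod 7; (5|7)=-1, (2|7)=+1; (−1)^{1·0·3}·(-1)^0·(+1)^1 = +1.
v=∞: 74613 > 0 and -10659 < 0  ⇒  (a,b)_∞ = +1.
v=13: a=13^-2·(≡7), b=13^0·(≡12) mod 13; (7|13)=-1, (12|13)=+1; (−1)^{-2·0·6}·(-1)^0·(+1)^-2 = +1.
v=19: a=19^5·(≡18), b=19^1·(≡17) mod 19; (18|19)=-1, (17|19)=+1; (−1)^{5·1·9}·(-1)^1·(+1)^5 = +1.
(74613, -10659 / ℚ) ramifies at {11, 17}: a division algebra.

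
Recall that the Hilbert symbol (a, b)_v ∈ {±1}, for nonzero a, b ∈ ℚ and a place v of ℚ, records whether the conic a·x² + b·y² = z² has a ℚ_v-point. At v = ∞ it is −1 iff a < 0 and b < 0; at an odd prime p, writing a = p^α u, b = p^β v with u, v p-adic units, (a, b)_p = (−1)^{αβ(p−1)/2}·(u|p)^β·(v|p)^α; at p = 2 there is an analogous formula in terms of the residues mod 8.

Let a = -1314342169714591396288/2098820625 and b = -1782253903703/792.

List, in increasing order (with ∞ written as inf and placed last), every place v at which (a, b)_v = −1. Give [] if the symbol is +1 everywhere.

[7, 11, 23, inf]

(a, b) ≡ (-231, -506) mod (ℚ^×)²; places V = {2, 3, 5, 7, 11, 13, 17, 19, 23, 29, ∞}.
(a,b)_2: α=6, β=-3; u≡1, v≡3 (mod 8); ε(u)ε(v)=0·1, αω(v)=6·1, βω(u)=-3·0; sum ≡ 0  ⇒  +1.
(a,b)_29: α=-2, u≡6; β=0, v≡22 (mod 29); (6|29)=+1, (22|29)=+1; sign (−1)^0·+1^0·+1^-2 = +1.
(a,b)_11: α=-3, u≡1; β=-1, v≡4 (mod 11); (1|11)=+1, (4|11)=+1; sign (−1)^1·+1^-1·+1^-3 = -1.
(a,b)_∞: sgn(-231)=−, sgn(-506)=−, so -1.
(a,b)_13: α=4, u≡4; β=2, v≡1 (mod 13); (4|13)=+1, (1|13)=+1; sign (−1)^0·+1^2·+1^4 = +1.
(a,b)_7: α=5, u≡2; β=4, v≡3 (mod 7); (2|7)=+1, (3|7)=-1; sign (−1)^0·+1^4·-1^5 = -1.
(a,b)_23: α=6, u≡15; β=3, v≡9 (mod 23); (15|23)=-1, (9|23)=+1; sign (−1)^0·-1^3·+1^6 = -1.
(a,b)_19: α=0, u≡16; β=2, v≡9 (mod 19); (16|19)=+1, (9|19)=+1; sign (−1)^0·+1^2·+1^0 = +1.
(a,b)_5: α=-4, u≡4; β=0, v≡1 (mod 5); (4|5)=+1, (1|5)=+1; sign (−1)^0·+1^0·+1^-4 = +1.
(a,b)_17: α=2, u≡14; β=0, v≡9 (mod 17); (14|17)=-1, (9|17)=+1; sign (−1)^0·-1^0·+1^2 = +1.
(a,b)_3: α=-1, u≡1; β=-2, v≡1 (mod 3); (1|3)=+1, (1|3)=+1; sign (−1)^0·+1^-2·+1^-1 = +1.
(-231, -506 / ℚ) ramifies at {7, 11, 23, ∞}: a division algebra.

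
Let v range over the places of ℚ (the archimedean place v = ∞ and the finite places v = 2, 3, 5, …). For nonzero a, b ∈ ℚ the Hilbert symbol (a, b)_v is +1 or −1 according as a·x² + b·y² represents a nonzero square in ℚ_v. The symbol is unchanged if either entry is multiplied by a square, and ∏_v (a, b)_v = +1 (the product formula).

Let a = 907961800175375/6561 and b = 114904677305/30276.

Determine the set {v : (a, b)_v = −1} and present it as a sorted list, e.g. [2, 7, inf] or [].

Mod squares: a ≡ 935, b ≡ 881705. Check v ∈ {∞, 2, 3, 5, 11, 17, 19, 23, 29, 41}.
v=∞: 935 > 0 and 881705 > 0  ⇒  (a,b)_∞ = +1.
v=5: a=5^3·(≡3), b=5^1·(≡1) mod 5; (3|5)=-1, (1|5)=+1; (−1)^{3·1·2}·(-1)^1·(+1)^3 = -1.
v=23: a=23^2·(≡17), b=23^1·(≡15) mod 23; (17|23)=-1, (15|23)=-1; (−1)^{2·1·11}·(-1)^1·(-1)^2 = -1.
v=11: a=11^3·(≡6), b=11^1·(≡9) mod 11; (6|11)=-1, (9|11)=+1; (−1)^{3·1·5}·(-1)^1·(+1)^3 = +1.
v=2: v_2(a)=0, v_2(b)=-2; units ≡ 7, 1 (mod 8); ε·ε+αω+βω = 1·0+0·0+-2·0 ≡ 0  ⇒  (a,b)_2 = +1.
v=17: a=17^1·(≡4), b=17^1·(≡15) mod 17; (4|17)=+1, (15|17)=+1; (−1)^{1·1·8}·(+1)^1·(+1)^1 = +1.
v=3: a=3^-8·(≡2), b=3^-2·(≡2) mod 3; (2|3)=-1, (2|3)=-1; (−1)^{-8·-2·1}·(-1)^-2·(-1)^-8 = +1.
v=29: a=29^0·(≡22), b=29^-2·(≡12) mod 29; (22|29)=+1, (12|29)=-1; (−1)^{0·-2·14}·(+1)^-2·(-1)^0 = +1.
v=41: a=41^2·(≡8), b=41^1·(≡20) mod 41; (8|41)=+1, (20|41)=+1; (−1)^{2·1·20}·(+1)^1·(+1)^2 = +1.
v=19: a=19^2·(≡4), b=19^4·(≡18) mod 19; (4|19)=+1, (18|19)=-1; (−1)^{2·4·9}·(+1)^4·(-1)^2 = +1.
Ram(935, 881705) = {5, 23}; no ℚ_5-point on the conic.

[5, 23]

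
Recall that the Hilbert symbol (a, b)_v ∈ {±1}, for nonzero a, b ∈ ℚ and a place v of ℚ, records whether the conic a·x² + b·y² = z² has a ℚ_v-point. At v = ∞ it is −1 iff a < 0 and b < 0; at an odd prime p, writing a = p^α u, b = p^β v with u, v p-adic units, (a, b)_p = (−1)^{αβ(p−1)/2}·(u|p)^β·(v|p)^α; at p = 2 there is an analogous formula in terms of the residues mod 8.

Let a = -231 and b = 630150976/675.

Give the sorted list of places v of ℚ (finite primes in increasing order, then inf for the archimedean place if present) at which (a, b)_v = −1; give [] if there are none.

Mod squares: a ≡ -231, b ≡ 3567. Check v ∈ {∞, 2, 3, 5, 7, 11, 13, 29, 41}.
v=7: a=7^1·(≡2), b=7^2·(≡2) mod 7; (2|7)=+1, (2|7)=+1; (−1)^{1·2·3}·(+1)^2·(+1)^1 = +1.
v=∞: -231 < 0 and 3567 > 0  ⇒  (a,b)_∞ = +1.
v=41: a=41^0·(≡15), b=41^1·(≡21) mod 41; (15|41)=-1, (21|41)=+1; (−1)^{0·1·20}·(-1)^1·(+1)^0 = -1.
v=29: a=29^0·(≡1), b=29^1·(≡28) mod 29; (1|29)=+1, (28|29)=+1; (−1)^{0·1·14}·(+1)^1·(+1)^0 = +1.
v=3: a=3^1·(≡1), b=3^-3·(≡1) mod 3; (1|3)=+1, (1|3)=+1; (−1)^{1·-3·1}·(+1)^-3·(+1)^1 = -1.
v=2: v_2(a)=0, v_2(b)=6; units ≡ 1, 7 (mod 8); ε·ε+αω+βω = 0·1+0·0+6·0 ≡ 0  ⇒  (a,b)_2 = +1.
v=11: a=11^1·(≡1), b=11^0·(≡1) mod 11; (1|11)=+1, (1|11)=+1; (−1)^{1·0·5}·(+1)^0·(+1)^1 = +1.
v=5: a=5^0·(≡4), b=5^-2·(≡3) mod 5; (4|5)=+1, (3|5)=-1; (−1)^{0·-2·2}·(+1)^-2·(-1)^0 = +1.
v=13: a=13^0·(≡3), b=13^2·(≡8) mod 13; (3|13)=+1, (8|13)=-1; (−1)^{0·2·6}·(+1)^2·(-1)^0 = +1.
|Ram(-231, 3567)| = 2, even; anisotropic at {3, 41}.

[3, 41]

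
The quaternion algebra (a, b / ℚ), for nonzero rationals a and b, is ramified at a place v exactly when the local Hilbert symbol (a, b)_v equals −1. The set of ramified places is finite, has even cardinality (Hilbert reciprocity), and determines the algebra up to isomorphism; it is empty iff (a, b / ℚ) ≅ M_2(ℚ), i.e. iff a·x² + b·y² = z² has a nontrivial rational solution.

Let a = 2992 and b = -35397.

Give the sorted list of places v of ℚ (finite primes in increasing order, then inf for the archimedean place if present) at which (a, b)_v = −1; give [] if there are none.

Mod squares: a ≡ 187, b ≡ -437. Check v ∈ {∞, 2, 3, 11, 17, 19, 23}.
v=2: v_2(a)=4, v_2(b)=0; units ≡ 3, 3 (mod 8); ε·ε+αω+βω = 1·1+4·1+0·1 ≡ 1  ⇒  (a,b)_2 = -1.
v=19: a=19^0·(≡9), b=19^1·(≡18) mod 19; (9|19)=+1, (18|19)=-1; (−1)^{0·1·9}·(+1)^1·(-1)^0 = +1.
v=23: a=23^0·(≡2), b=23^1·(≡2) mod 23; (2|23)=+1, (2|23)=+1; (−1)^{0·1·11}·(+1)^1·(+1)^0 = +1.
v=11: a=11^1·(≡8), b=11^0·(≡1) mod 11; (8|11)=-1, (1|11)=+1; (−1)^{1·0·5}·(-1)^0·(+1)^1 = +1.
v=17: a=17^1·(≡6), b=17^0·(≡14) mod 17; (6|17)=-1, (14|17)=-1; (−1)^{1·0·8}·(-1)^0·(-1)^1 = -1.
v=∞: 187 > 0 and -437 < 0  ⇒  (a,b)_∞ = +1.
v=3: a=3^0·(≡1), b=3^4·(≡1) mod 3; (1|3)=+1, (1|3)=+1; (−1)^{0·4·1}·(+1)^4·(+1)^0 = +1.
Ram(187, -437) = {2, 17}; no ℚ_2-point on the conic.

[2, 17]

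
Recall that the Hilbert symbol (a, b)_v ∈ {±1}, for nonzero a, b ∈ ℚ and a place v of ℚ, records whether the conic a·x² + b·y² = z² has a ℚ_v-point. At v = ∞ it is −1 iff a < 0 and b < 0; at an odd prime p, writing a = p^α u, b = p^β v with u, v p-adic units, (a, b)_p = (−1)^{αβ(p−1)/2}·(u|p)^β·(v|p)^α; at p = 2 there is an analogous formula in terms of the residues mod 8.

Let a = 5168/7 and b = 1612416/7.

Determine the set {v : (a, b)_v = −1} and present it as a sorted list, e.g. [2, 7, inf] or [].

(a, b) ≡ (2261, 176358) mod (ℚ^×)²; places V = {2, 3, 7, 13, 17, 19, ∞}.
(a,b)_∞: sgn(2261)=+, sgn(176358)=+, so +1.
(a,b)_17: α=1, u≡7; β=1, v≡8 (mod 17); (7|17)=-1, (8|17)=+1; sign (−1)^0·-1^1·+1^1 = -1.
(a,b)_2: α=4, β=7; u≡5, v≡3 (mod 8); ε(u)ε(v)=0·1, αω(v)=4·1, βω(u)=7·1; sum ≡ 1  ⇒  -1.
(a,b)_19: α=1, u≡9; β=1, v≡15 (mod 19); (9|19)=+1, (15|19)=-1; sign (−1)^1·+1^1·-1^1 = +1.
(a,b)_3: α=0, u≡2; β=1, v≡1 (mod 3); (2|3)=-1, (1|3)=+1; sign (−1)^0·-1^1·+1^0 = -1.
(a,b)_13: α=0, u≡1; β=1, v≡11 (mod 13); (1|13)=+1, (11|13)=-1; sign (−1)^0·+1^1·-1^0 = +1.
(a,b)_7: α=-1, u≡2; β=-1, v≡1 (mod 7); (2|7)=+1, (1|7)=+1; sign (−1)^1·+1^-1·+1^-1 = -1.
Ram(2261, 176358) = {2, 3, 7, 17}; no ℚ_2-point on the conic.

[2, 3, 7, 17]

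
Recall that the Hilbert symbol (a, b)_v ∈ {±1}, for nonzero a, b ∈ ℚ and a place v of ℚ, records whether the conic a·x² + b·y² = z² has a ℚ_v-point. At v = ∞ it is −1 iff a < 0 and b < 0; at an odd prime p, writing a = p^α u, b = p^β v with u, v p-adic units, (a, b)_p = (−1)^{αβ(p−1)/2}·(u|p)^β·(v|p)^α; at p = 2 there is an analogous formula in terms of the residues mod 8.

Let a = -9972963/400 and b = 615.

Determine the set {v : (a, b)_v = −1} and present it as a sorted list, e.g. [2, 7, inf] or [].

[5, 7, 11, 41]

(a, b) ≡ (-123123, 615) mod (ℚ^×)²; places V = {2, 3, 5, 7, 11, 13, 41, ∞}.
(a,b)_3: α=5, u≡2; β=1, v≡1 (mod 3); (2|3)=-1, (1|3)=+1; sign (−1)^1·-1^1·+1^5 = +1.
(a,b)_∞: sgn(-123123)=−, sgn(615)=+, so +1.
(a,b)_7: α=1, u≡1; β=0, v≡6 (mod 7); (1|7)=+1, (6|7)=-1; sign (−1)^0·+1^0·-1^1 = -1.
(a,b)_13: α=1, u≡7; β=0, v≡4 (mod 13); (7|13)=-1, (4|13)=+1; sign (−1)^0·-1^0·+1^1 = +1.
(a,b)_2: α=-4, β=0; u≡5, v≡7 (mod 8); ε(u)ε(v)=0·1, αω(v)=-4·0, βω(u)=0·1; sum ≡ 0  ⇒  +1.
(a,b)_11: α=1, u≡5; β=0, v≡10 (mod 11); (5|11)=+1, (10|11)=-1; sign (−1)^0·+1^0·-1^1 = -1.
(a,b)_5: α=-2, u≡2; β=1, v≡3 (mod 5); (2|5)=-1, (3|5)=-1; sign (−1)^0·-1^1·-1^-2 = -1.
(a,b)_41: α=1, u≡40; β=1, v≡15 (mod 41); (40|41)=+1, (15|41)=-1; sign (−1)^0·+1^1·-1^1 = -1.
|Ram(-123123, 615)| = 4, even; anisotropic at {5, 7, 11, 41}.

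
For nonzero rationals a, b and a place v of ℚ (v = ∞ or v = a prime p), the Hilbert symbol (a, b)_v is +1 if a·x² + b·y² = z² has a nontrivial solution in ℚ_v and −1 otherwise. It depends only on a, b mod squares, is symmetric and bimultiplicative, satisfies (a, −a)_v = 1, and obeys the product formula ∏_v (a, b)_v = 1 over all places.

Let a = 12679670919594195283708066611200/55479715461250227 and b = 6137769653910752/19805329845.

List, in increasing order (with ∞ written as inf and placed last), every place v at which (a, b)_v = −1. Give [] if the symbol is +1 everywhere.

[2, 13]

(a, b) ≡ (8151, 24310) mod (ℚ^×)²; places V = {2, 3, 5, 7, 11, 13, 17, 19, 29, 31, 37, 41, 47, ∞}.
(a,b)_31: α=2, u≡15; β=2, v≡21 (mod 31); (15|31)=-1, (21|31)=-1; sign (−1)^0·-1^2·-1^2 = +1.
(a,b)_∞: sgn(8151)=+, sgn(24310)=+, so +1.
(a,b)_19: α=1, u≡1; β=0, v≡6 (mod 19); (1|19)=+1, (6|19)=+1; sign (−1)^0·+1^0·+1^1 = +1.
(a,b)_13: α=7, u≡10; β=3, v≡2 (mod 13); (10|13)=+1, (2|13)=-1; sign (−1)^0·+1^3·-1^7 = -1.
(a,b)_37: α=0, u≡4; β=-2, v≡9 (mod 37); (4|37)=+1, (9|37)=+1; sign (−1)^0·+1^-2·+1^0 = +1.
(a,b)_3: α=-21, u≡2; β=-10, v≡1 (mod 3); (2|3)=-1, (1|3)=+1; sign (−1)^0·-1^-10·+1^-21 = +1.
(a,b)_5: α=2, u≡4; β=-1, v≡3 (mod 5); (4|5)=+1, (3|5)=-1; sign (−1)^0·+1^-1·-1^2 = +1.
(a,b)_47: α=-2, u≡15; β=0, v≡31 (mod 47); (15|47)=-1, (31|47)=-1; sign (−1)^0·-1^0·-1^-2 = +1.
(a,b)_7: α=-4, u≡5; β=-2, v≡6 (mod 7); (5|7)=-1, (6|7)=-1; sign (−1)^0·-1^-2·-1^-4 = +1.
(a,b)_41: α=0, u≡8; β=2, v≡12 (mod 41); (8|41)=+1, (12|41)=-1; sign (−1)^0·+1^2·-1^0 = +1.
(a,b)_11: α=3, u≡1; β=1, v≡2 (mod 11); (1|11)=+1, (2|11)=-1; sign (−1)^1·+1^1·-1^3 = +1.
(a,b)_29: α=2, u≡11; β=0, v≡3 (mod 29); (11|29)=-1, (3|29)=-1; sign (−1)^0·-1^0·-1^2 = +1.
(a,b)_17: α=6, u≡1; β=3, v≡8 (mod 17); (1|17)=+1, (8|17)=+1; sign (−1)^0·+1^3·+1^6 = +1.
(a,b)_2: α=14, β=5; u≡7, v≡3 (mod 8); ε(u)ε(v)=1·1, αω(v)=14·1, βω(u)=5·0; sum ≡ 1  ⇒  -1.
(8151, 24310 / ℚ) ramifies at {2, 13}: a division algebra.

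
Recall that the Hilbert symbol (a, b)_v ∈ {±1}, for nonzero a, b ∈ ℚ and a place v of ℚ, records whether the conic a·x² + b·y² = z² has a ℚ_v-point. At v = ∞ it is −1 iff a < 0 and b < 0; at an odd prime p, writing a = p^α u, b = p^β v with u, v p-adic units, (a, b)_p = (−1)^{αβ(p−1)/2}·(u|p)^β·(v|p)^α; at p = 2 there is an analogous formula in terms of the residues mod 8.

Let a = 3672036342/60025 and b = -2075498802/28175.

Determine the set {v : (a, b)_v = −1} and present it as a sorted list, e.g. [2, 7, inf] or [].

[2, 41]

Mod squares: a ≡ 24518, b ≡ -1886. Check v ∈ {∞, 2, 3, 5, 7, 13, 23, 41, 43}.
v=3: a=3^4·(≡2), b=3^4·(≡1) mod 3; (2|3)=-1, (1|3)=+1; (−1)^{4·4·1}·(-1)^4·(+1)^4 = +1.
v=5: a=5^-2·(≡2), b=5^-2·(≡4) mod 5; (2|5)=-1, (4|5)=+1; (−1)^{-2·-2·2}·(-1)^-2·(+1)^-2 = +1.
v=∞: 24518 > 0 and -1886 < 0  ⇒  (a,b)_∞ = +1.
v=7: a=7^-4·(≡4), b=7^-2·(≡1) mod 7; (4|7)=+1, (1|7)=+1; (−1)^{-4·-2·3}·(+1)^-2·(+1)^-4 = +1.
v=43: a=43^2·(≡42), b=43^2·(≡6) mod 43; (42|43)=-1, (6|43)=+1; (−1)^{2·2·21}·(-1)^2·(+1)^2 = +1.
v=41: a=41^1·(≡27), b=41^1·(≡5) mod 41; (27|41)=-1, (5|41)=+1; (−1)^{1·1·20}·(-1)^1·(+1)^1 = -1.
v=2: v_2(a)=1, v_2(b)=1; units ≡ 3, 1 (mod 8); ε·ε+αω+βω = 1·0+1·0+1·1 ≡ 1  ⇒  (a,b)_2 = -1.
v=23: a=23^1·(≡2), b=23^-1·(≡14) mod 23; (2|23)=+1, (14|23)=-1; (−1)^{1·-1·11}·(+1)^-1·(-1)^1 = +1.
v=13: a=13^1·(≡12), b=13^2·(≡4) mod 13; (12|13)=+1, (4|13)=+1; (−1)^{1·2·6}·(+1)^2·(+1)^1 = +1.
Ram(24518, -1886) = {2, 41}; no ℚ_2-point on the conic.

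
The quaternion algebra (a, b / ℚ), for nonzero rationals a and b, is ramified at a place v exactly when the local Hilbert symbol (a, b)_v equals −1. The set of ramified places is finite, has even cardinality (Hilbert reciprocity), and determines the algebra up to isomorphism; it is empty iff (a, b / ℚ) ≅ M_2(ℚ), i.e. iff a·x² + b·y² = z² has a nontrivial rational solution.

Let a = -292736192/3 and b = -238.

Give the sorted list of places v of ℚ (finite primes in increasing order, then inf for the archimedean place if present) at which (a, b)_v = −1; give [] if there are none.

[3, inf]

(a, b) ≡ (-969, -238) mod (ℚ^×)²; places V = {2, 3, 7, 17, 19, ∞}.
(a,b)_19: α=1, u≡9; β=0, v≡9 (mod 19); (9|19)=+1, (9|19)=+1; sign (−1)^0·+1^0·+1^1 = +1.
(a,b)_17: α=3, u≡6; β=1, v≡3 (mod 17); (6|17)=-1, (3|17)=-1; sign (−1)^0·-1^1·-1^3 = +1.
(a,b)_3: α=-1, u≡1; β=0, v≡2 (mod 3); (1|3)=+1, (2|3)=-1; sign (−1)^0·+1^0·-1^-1 = -1.
(a,b)_2: α=6, β=1; u≡7, v≡1 (mod 8); ε(u)ε(v)=1·0, αω(v)=6·0, βω(u)=1·0; sum ≡ 0  ⇒  +1.
(a,b)_7: α=2, u≡4; β=1, v≡1 (mod 7); (4|7)=+1, (1|7)=+1; sign (−1)^0·+1^1·+1^2 = +1.
(a,b)_∞: sgn(-969)=−, sgn(-238)=−, so -1.
(-969, -238 / ℚ) ramifies at {3, ∞}: a division algebra.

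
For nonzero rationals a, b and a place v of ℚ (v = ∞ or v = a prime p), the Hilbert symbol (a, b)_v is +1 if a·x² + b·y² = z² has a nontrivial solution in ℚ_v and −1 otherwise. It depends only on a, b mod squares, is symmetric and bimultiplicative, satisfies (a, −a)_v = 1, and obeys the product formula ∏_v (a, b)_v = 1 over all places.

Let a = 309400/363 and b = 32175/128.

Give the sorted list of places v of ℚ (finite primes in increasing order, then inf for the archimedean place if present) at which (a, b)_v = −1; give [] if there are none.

(a, b) ≡ (9282, 286) mod (ℚ^×)²; places V = {2, 3, 5, 7, 11, 13, 17, ∞}.
(a,b)_7: α=1, u≡5; β=0, v≡5 (mod 7); (5|7)=-1, (5|7)=-1; sign (−1)^0·-1^0·-1^1 = -1.
(a,b)_5: α=2, u≡2; β=2, v≡4 (mod 5); (2|5)=-1, (4|5)=+1; sign (−1)^0·-1^2·+1^2 = +1.
(a,b)_17: α=1, u≡13; β=0, v≡5 (mod 17); (13|17)=+1, (5|17)=-1; sign (−1)^0·+1^0·-1^1 = -1.
(a,b)_11: α=-2, u≡1; β=1, v≡3 (mod 11); (1|11)=+1, (3|11)=+1; sign (−1)^0·+1^1·+1^-2 = +1.
(a,b)_∞: sgn(9282)=+, sgn(286)=+, so +1.
(a,b)_13: α=1, u≡3; β=1, v≡4 (mod 13); (3|13)=+1, (4|13)=+1; sign (−1)^0·+1^1·+1^1 = +1.
(a,b)_2: α=3, β=-7; u≡1, v≡7 (mod 8); ε(u)ε(v)=0·1, αω(v)=3·0, βω(u)=-7·0; sum ≡ 0  ⇒  +1.
(a,b)_3: α=-1, u≡1; β=2, v≡1 (mod 3); (1|3)=+1, (1|3)=+1; sign (−1)^0·+1^2·+1^-1 = +1.
Ram(9282, 286) = {7, 17}; no ℚ_7-point on the conic.

[7, 17]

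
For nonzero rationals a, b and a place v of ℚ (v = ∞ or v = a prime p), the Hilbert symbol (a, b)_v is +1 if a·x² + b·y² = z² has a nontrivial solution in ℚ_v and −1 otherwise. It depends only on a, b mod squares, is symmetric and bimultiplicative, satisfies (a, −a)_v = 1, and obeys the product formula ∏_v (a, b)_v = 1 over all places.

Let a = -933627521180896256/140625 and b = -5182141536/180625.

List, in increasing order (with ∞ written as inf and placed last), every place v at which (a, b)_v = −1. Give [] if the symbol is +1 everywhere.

[2, 13, 41, inf]

Mod squares: a ≡ -11, b ≡ -33046. Check v ∈ {∞, 2, 3, 5, 11, 13, 17, 19, 29, 31, 41}.
v=41: a=41^2·(≡13), b=41^1·(≡6) mod 41; (13|41)=-1, (6|41)=-1; (−1)^{2·1·20}·(-1)^1·(-1)^2 = -1.
v=13: a=13^2·(≡7), b=13^1·(≡7) mod 13; (7|13)=-1, (7|13)=-1; (−1)^{2·1·6}·(-1)^1·(-1)^2 = -1.
v=19: a=19^2·(≡18), b=19^0·(≡8) mod 19; (18|19)=-1, (8|19)=-1; (−1)^{2·0·9}·(-1)^0·(-1)^2 = +1.
v=2: v_2(a)=10, v_2(b)=5; units ≡ 5, 5 (mod 8); ε·ε+αω+βω = 0·0+10·1+5·1 ≡ 1  ⇒  (a,b)_2 = -1.
v=5: a=5^-6·(≡1), b=5^-4·(≡1) mod 5; (1|5)=+1, (1|5)=+1; (−1)^{-6·-4·2}·(+1)^-4·(+1)^-6 = +1.
v=11: a=11^1·(≡10), b=11^2·(≡3) mod 11; (10|11)=-1, (3|11)=+1; (−1)^{1·2·5}·(-1)^2·(+1)^1 = +1.
v=29: a=29^2·(≡3), b=29^0·(≡14) mod 29; (3|29)=-1, (14|29)=-1; (−1)^{2·0·14}·(-1)^0·(-1)^2 = +1.
v=3: a=3^-2·(≡1), b=3^4·(≡2) mod 3; (1|3)=+1, (2|3)=-1; (−1)^{-2·4·1}·(+1)^4·(-1)^-2 = +1.
v=∞: -11 < 0 and -33046 < 0  ⇒  (a,b)_∞ = -1.
v=17: a=17^0·(≡3), b=17^-2·(≡13) mod 17; (3|17)=-1, (13|17)=+1; (−1)^{0·-2·8}·(-1)^-2·(+1)^0 = +1.
v=31: a=31^2·(≡14), b=31^1·(≡18) mod 31; (14|31)=+1, (18|31)=+1; (−1)^{2·1·15}·(+1)^1·(+1)^2 = +1.
(-11, -33046 / ℚ) ramifies at {2, 13, 41, ∞}: a division algebra.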